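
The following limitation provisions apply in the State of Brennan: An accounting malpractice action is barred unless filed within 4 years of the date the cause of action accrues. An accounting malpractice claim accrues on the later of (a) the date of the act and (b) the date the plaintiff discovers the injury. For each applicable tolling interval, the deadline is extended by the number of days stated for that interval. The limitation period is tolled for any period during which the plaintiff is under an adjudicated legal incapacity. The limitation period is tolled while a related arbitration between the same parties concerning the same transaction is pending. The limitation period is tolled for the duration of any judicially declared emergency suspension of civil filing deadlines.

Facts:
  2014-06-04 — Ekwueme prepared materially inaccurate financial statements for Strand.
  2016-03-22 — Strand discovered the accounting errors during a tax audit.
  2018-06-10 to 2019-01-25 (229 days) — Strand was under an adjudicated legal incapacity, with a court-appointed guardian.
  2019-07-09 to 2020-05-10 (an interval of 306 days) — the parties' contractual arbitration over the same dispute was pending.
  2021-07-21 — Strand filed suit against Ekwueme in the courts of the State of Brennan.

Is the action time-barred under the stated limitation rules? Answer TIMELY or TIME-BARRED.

TIMELY

Because discovery on 2016-03-22 post-dates the 2014-06-04 act, accrual under the later-of rule falls on 2016-03-22.
4 years from 2016-03-22 is 2020-03-22.
The period was tolled for 229 days by the plaintiff's legal incapacity (2018-06-10 to 2019-01-25), pushing the deadline to 2020-11-06.
Because the pending related arbitration ran from 2019-07-09 to 2020-05-10, the deadline is extended by 306 days to 2021-09-08.
The 2021-07-21 filing precedes the 2021-09-08 deadline; the claim is timely.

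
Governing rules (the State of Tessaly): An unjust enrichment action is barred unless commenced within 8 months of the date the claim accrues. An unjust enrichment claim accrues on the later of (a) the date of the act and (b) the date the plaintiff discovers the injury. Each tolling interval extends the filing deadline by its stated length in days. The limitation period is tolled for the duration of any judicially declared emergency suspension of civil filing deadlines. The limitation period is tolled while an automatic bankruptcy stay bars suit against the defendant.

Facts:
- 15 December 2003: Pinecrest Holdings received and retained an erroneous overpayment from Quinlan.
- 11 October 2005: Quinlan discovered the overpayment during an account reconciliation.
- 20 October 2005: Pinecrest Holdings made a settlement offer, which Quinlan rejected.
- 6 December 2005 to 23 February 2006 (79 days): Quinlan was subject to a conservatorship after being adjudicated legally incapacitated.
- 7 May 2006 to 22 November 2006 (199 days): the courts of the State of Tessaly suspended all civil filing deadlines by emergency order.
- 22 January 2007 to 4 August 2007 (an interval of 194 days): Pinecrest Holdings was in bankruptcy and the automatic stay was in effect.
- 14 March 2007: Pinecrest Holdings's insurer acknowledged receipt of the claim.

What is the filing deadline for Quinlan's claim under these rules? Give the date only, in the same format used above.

27 December 2006

Because discovery on 11 October 2005 post-dates the 15 December 2003 act, accrual under the later-of rule falls on 11 October 2005.
The untolled deadline — 8 months after 11 October 2005 — is 11 June 2006.
The emergency suspension of filing deadlines from 7 May 2006 to 22 November 2006 tolled the period for 199 days, extending the deadline to 27 December 2006.
By the time the automatic bankruptcy stay began on 22 January 2007, the limitation period had already expired on 27 December 2006; that interval cannot revive it.
No stated provision tolls the period for the plaintiff's incapacity, so the interval from 6 December 2005 to 23 February 2006 has no effect on the deadline.
None of the other events listed affects the running of the period under the stated rules.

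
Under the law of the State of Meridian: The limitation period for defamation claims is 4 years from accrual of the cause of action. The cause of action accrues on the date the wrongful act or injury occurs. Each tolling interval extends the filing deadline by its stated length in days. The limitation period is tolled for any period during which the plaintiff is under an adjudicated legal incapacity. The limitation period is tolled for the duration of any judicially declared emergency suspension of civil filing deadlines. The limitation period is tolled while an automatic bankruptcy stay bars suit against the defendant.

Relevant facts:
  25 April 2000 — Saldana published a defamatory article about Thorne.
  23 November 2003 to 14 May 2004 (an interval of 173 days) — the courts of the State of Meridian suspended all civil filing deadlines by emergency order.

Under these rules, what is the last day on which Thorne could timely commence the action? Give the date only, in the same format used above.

15 October 2004

The claim accrued on 25 April 2000, when the wrongful act occurred.
Adding the 4 years base period to 25 April 2000 gives a deadline of 25 April 2004, before any tolling.
The emergency suspension of filing deadlines from 23 November 2003 to 14 May 2004 tolled the period for 173 days, extending the deadline to 15 October 2004.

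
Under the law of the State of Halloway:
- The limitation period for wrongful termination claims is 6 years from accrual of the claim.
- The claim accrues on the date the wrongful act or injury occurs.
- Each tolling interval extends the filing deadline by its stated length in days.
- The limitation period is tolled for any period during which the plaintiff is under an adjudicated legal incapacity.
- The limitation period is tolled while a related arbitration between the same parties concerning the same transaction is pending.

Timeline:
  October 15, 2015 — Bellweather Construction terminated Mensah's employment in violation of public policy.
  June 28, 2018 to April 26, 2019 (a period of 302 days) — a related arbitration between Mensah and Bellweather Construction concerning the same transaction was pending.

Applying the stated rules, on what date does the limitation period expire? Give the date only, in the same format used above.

August 13, 2022

The claim accrued on October 15, 2015, when the wrongful act occurred.
Adding the 6 years base period to October 15, 2015 gives a deadline of October 15, 2021, before any tolling.
Because the pending related arbitration ran from June 28, 2018 to April 26, 2019, the deadline is extended by 302 days to August 13, 2022.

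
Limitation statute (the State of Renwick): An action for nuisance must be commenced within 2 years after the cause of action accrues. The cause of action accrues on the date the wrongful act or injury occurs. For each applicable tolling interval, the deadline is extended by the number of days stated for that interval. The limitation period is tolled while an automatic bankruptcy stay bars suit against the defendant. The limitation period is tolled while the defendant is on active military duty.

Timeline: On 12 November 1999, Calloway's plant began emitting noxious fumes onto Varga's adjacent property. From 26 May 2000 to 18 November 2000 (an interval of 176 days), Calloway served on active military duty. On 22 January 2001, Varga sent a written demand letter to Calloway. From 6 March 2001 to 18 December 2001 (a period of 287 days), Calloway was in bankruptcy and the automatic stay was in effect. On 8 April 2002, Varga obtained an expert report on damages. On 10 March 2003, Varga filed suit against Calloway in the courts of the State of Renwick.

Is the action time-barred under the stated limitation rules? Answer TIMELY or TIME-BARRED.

TIME-BARRED

The limitation period began to run on 12 November 1999.
2 years from 12 November 1999 is 12 November 2001.
Because the defendant's active military service ran from 26 May 2000 to 18 November 2000, the deadline is extended by 176 days to 7 May 2002.
The period was tolled for 287 days by the automatic bankruptcy stay (6 March 2001 to 18 December 2001), pushing the deadline to 18 February 2003.
Nothing else in the chronology tolls or restarts the period.
Filing on 10 March 2003 missed the 18 February 2003 deadline — the action is time-barred.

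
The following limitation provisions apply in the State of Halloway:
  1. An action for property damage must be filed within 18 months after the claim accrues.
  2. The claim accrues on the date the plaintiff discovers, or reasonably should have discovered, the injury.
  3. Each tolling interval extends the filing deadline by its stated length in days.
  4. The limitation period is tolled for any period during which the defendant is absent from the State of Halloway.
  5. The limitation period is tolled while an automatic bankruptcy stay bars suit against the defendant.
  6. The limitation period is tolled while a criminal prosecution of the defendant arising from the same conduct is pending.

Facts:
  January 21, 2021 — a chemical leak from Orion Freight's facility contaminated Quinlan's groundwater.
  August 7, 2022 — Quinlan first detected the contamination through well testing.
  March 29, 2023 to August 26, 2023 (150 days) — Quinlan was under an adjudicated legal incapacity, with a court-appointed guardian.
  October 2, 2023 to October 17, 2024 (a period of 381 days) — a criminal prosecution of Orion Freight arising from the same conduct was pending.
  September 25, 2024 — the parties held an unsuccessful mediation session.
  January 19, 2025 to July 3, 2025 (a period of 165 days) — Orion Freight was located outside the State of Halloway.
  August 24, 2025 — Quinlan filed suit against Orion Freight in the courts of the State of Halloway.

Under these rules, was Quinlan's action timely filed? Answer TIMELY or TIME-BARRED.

Under the discovery rule, the claim accrued on August 7, 2022, when Quinlan discovered the injury — not on the January 21, 2021 date of the underlying act.
Adding the 18 months base period to August 7, 2022 gives a deadline of February 7, 2024, before any tolling.
The pending criminal prosecution from October 2, 2023 to October 17, 2024 tolled the period for 381 days, extending the deadline to February 22, 2025.
The defendant's absence from the jurisdiction from January 19, 2025 to July 3, 2025 tolled the period for 165 days, extending the deadline to August 6, 2025.
No stated provision tolls the period for the plaintiff's incapacity, so the interval from March 29, 2023 to August 26, 2023 has no effect on the deadline.
None of the other events listed affects the running of the period under the stated rules.
Quinlan filed on August 24, 2025, after the August 6, 2025 deadline, so the action is time-barred.

TIME-BARRED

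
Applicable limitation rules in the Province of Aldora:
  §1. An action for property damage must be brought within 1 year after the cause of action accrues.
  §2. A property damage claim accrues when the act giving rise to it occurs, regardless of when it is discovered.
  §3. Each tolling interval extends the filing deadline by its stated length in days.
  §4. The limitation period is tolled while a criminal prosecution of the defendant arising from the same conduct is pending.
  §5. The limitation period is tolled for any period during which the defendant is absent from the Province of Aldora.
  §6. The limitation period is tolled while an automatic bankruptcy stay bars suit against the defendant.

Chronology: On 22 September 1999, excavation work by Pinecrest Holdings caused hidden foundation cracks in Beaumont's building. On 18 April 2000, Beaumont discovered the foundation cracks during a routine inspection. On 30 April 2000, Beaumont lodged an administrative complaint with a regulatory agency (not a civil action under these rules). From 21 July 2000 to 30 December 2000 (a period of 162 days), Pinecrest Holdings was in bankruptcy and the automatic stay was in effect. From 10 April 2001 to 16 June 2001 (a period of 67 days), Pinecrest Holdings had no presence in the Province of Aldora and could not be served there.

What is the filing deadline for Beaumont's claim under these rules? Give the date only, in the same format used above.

3 March 2001

Because the rule ties accrual to occurrence, the claim accrued on 22 September 1999, not on the 18 April 2000 discovery date.
1 year from 22 September 1999 is 22 September 2000.
The automatic bankruptcy stay from 21 July 2000 to 30 December 2000 tolled the period for 162 days, extending the deadline to 3 March 2001.
The defendant's absence from the jurisdiction from 10 April 2001 to 16 June 2001 began after the period had already run on 3 March 2001, so it has no tolling effect.
Nothing else in the chronology tolls or restarts the period.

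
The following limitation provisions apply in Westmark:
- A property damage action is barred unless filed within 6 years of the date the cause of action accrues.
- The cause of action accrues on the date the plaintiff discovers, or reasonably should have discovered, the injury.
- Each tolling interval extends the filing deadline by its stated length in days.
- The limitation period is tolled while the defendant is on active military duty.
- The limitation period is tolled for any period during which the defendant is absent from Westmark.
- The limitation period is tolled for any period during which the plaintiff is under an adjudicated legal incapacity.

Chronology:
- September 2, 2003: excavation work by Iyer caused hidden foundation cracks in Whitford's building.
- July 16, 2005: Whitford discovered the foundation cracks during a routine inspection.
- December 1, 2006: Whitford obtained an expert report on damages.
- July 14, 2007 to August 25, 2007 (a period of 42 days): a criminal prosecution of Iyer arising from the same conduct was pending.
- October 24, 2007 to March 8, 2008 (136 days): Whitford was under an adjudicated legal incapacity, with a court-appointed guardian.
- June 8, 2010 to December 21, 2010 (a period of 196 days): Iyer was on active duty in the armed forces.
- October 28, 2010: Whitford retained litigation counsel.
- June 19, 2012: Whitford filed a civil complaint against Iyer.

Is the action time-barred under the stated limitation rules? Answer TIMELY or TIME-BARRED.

Under the discovery rule, the claim accrued on July 16, 2005, when Whitford discovered the injury — not on the September 2, 2003 date of the underlying act.
6 years from July 16, 2005 is July 16, 2011.
The period was tolled for 136 days by the plaintiff's legal incapacity (October 24, 2007 to March 8, 2008), pushing the deadline to November 29, 2011.
Because the defendant's active military service ran from June 8, 2010 to December 21, 2010, the deadline is extended by 196 days to June 12, 2012.
The pending criminal prosecution from July 14, 2007 to August 25, 2007 does not toll the period, because no stated rule makes a criminal prosecution a tolling event.
The other events in the timeline have no effect on the limitation period under the stated rules.
The June 19, 2012 filing falls after the June 12, 2012 deadline; the claim is time-barred.

TIME-BARRED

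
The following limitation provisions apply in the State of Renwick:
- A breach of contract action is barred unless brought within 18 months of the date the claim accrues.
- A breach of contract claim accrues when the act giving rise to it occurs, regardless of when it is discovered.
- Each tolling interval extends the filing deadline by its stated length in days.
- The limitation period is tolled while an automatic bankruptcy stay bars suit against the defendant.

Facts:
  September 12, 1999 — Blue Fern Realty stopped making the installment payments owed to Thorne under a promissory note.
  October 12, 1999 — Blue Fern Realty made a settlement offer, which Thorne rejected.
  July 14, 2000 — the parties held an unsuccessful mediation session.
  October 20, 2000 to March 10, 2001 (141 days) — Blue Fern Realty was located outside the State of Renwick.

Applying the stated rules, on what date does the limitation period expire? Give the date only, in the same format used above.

March 12, 2001

The limitation period began to run on September 12, 1999.
18 months from September 12, 1999 is March 12, 2001.
Although the defendant's absence ran from October 20, 2000 to March 10, 2001, the stated rules do not make that a tolling event, so it is disregarded.
None of the other events listed affects the running of the period under the stated rules.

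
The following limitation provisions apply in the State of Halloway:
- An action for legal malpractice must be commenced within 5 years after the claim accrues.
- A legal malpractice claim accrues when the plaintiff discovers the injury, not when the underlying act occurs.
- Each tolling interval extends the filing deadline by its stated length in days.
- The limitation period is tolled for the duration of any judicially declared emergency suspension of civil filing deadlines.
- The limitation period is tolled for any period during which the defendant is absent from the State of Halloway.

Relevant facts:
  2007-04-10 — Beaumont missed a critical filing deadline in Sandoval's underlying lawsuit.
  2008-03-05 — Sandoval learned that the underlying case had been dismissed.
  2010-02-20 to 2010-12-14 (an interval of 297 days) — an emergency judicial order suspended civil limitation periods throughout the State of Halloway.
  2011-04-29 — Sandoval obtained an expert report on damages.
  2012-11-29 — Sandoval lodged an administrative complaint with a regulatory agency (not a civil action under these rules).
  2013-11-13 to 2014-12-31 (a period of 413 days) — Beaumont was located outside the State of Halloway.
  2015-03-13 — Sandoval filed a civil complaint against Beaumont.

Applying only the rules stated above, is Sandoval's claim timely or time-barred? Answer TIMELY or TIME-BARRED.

Accrual is tied to discovery, so the period began on 2008-03-05 rather than on 2007-04-10 when the act occurred.
5 years from 2008-03-05 is 2013-03-05.
Because the emergency suspension of filing deadlines ran from 2010-02-20 to 2010-12-14, the deadline is extended by 297 days to 2013-12-27.
The defendant's absence from the jurisdiction from 2013-11-13 to 2014-12-31 tolled the period for 413 days, extending the deadline to 2015-02-13.
The other events in the timeline have no effect on the limitation period under the stated rules.
The 2015-03-13 filing falls after the 2015-02-13 deadline; the claim is time-barred.

TIME-BARRED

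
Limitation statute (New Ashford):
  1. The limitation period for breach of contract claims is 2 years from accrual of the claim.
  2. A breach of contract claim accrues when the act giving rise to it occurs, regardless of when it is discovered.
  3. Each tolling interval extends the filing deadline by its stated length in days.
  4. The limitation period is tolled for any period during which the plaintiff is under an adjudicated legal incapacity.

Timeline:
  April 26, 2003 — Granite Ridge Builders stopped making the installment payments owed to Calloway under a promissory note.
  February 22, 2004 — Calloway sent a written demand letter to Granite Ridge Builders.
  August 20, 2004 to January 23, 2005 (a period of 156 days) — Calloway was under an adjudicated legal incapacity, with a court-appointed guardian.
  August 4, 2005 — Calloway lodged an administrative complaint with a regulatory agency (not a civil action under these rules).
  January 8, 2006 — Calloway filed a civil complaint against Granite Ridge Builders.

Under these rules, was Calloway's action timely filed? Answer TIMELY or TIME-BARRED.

TIME-BARRED

The limitation period began to run on April 26, 2003.
2 years from April 26, 2003 is April 26, 2005.
Because the plaintiff's legal incapacity ran from August 20, 2004 to January 23, 2005, the deadline is extended by 156 days to September 29, 2005.
The other events in the timeline have no effect on the limitation period under the stated rules.
The January 8, 2006 filing falls after the September 29, 2005 deadline; the claim is time-barred.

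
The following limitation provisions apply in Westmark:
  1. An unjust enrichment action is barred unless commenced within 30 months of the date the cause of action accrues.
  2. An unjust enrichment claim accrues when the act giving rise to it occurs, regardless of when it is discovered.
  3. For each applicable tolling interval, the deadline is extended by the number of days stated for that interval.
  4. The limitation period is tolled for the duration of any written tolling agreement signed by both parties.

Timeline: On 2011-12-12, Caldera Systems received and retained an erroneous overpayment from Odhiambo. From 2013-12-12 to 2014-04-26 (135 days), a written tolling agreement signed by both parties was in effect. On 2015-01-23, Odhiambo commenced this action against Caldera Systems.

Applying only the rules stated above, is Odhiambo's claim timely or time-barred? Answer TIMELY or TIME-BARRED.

TIME-BARRED

The claim accrued on 2011-12-12, when the wrongful act occurred.
The untolled deadline — 30 months after 2011-12-12 — is 2014-06-12.
The written tolling agreement from 2013-12-12 to 2014-04-26 tolled the period for 135 days, extending the deadline to 2014-10-25.
Filing on 2015-01-23 missed the 2014-10-25 deadline — the action is time-barred.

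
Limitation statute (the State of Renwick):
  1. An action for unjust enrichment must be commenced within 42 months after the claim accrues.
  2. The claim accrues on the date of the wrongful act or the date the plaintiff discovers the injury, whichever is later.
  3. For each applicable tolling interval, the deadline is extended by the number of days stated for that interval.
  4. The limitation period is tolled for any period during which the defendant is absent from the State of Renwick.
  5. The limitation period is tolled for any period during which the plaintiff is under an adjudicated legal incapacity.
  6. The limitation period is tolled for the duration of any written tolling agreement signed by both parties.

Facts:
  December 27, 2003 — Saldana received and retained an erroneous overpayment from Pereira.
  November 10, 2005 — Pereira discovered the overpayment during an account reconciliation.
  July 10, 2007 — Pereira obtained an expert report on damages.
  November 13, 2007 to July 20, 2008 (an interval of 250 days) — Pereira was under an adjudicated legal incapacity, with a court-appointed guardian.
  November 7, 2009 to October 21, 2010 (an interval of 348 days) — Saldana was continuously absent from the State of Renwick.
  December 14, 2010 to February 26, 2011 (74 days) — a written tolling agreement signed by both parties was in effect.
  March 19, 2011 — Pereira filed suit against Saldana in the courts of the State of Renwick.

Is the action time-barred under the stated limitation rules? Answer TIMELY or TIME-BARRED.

The claim accrued on November 10, 2005 — the later of the December 27, 2003 act and the November 10, 2005 discovery.
The untolled deadline — 42 months after November 10, 2005 — is May 10, 2009.
The period was tolled for 250 days by the plaintiff's legal incapacity (November 13, 2007 to July 20, 2008), pushing the deadline to January 15, 2010.
Because the defendant's absence from the jurisdiction ran from November 7, 2009 to October 21, 2010, the deadline is extended by 348 days to December 29, 2010.
The period was tolled for 74 days by the written tolling agreement (December 14, 2010 to February 26, 2011), pushing the deadline to March 13, 2011.
Nothing else in the chronology tolls or restarts the period.
Pereira filed on March 19, 2011, after the March 13, 2011 deadline, so the action is time-barred.

TIME-BARRED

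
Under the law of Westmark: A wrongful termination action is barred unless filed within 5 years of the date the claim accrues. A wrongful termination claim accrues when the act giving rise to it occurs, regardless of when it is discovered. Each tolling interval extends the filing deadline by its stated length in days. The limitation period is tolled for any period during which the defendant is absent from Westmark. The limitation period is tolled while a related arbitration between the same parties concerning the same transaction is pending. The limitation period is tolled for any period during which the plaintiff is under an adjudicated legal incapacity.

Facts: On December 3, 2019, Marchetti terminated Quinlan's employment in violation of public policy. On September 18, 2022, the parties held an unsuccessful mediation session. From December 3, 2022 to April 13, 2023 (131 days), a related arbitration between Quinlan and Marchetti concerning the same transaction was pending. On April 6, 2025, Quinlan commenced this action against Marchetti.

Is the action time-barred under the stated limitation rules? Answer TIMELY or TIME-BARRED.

TIMELY

The claim accrued on December 3, 2019, the date of the act.
The untolled deadline — 5 years after December 3, 2019 — is December 3, 2024.
Because the pending related arbitration ran from December 3, 2022 to April 13, 2023, the deadline is extended by 131 days to April 13, 2025.
None of the other events listed affects the running of the period under the stated rules.
Filing on April 6, 2025 beat the April 13, 2025 deadline — the action is timely.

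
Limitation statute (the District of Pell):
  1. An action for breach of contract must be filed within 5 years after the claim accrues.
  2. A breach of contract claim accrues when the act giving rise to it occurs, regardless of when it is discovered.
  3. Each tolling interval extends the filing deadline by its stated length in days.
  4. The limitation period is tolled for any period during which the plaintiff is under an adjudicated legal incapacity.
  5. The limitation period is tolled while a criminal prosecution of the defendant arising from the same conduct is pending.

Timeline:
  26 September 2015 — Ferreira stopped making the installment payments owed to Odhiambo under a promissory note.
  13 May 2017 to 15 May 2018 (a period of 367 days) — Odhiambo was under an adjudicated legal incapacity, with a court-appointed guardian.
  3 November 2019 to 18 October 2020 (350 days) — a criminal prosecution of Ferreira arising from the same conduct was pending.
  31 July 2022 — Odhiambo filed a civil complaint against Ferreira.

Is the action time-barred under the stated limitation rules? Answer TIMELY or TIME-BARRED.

The claim accrued on 26 September 2015, when the wrongful act occurred.
The untolled deadline — 5 years after 26 September 2015 — is 26 September 2020.
The period was tolled for 367 days by the plaintiff's legal incapacity (13 May 2017 to 15 May 2018), pushing the deadline to 28 September 2021.
The period was tolled for 350 days by the pending criminal prosecution (3 November 2019 to 18 October 2020), pushing the deadline to 13 September 2022.
The 31 July 2022 filing precedes the 13 September 2022 deadline; the claim is timely.

TIMELY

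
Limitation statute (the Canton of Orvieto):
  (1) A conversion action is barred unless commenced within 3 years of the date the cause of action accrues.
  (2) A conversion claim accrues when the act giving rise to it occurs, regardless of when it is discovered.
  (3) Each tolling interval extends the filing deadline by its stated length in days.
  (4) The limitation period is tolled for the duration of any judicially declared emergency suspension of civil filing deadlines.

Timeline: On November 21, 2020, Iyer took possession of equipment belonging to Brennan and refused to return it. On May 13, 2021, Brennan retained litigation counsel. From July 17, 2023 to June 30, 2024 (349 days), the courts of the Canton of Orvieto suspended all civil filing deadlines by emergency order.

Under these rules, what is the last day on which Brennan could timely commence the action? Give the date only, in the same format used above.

November 4, 2024

The claim accrued on November 21, 2020, when the wrongful act occurred.
3 years from November 21, 2020 is November 21, 2023.
Because the emergency suspension of filing deadlines ran from July 17, 2023 to June 30, 2024, the deadline is extended by 349 days to November 4, 2024.
Nothing else in the chronology tolls or restarts the period.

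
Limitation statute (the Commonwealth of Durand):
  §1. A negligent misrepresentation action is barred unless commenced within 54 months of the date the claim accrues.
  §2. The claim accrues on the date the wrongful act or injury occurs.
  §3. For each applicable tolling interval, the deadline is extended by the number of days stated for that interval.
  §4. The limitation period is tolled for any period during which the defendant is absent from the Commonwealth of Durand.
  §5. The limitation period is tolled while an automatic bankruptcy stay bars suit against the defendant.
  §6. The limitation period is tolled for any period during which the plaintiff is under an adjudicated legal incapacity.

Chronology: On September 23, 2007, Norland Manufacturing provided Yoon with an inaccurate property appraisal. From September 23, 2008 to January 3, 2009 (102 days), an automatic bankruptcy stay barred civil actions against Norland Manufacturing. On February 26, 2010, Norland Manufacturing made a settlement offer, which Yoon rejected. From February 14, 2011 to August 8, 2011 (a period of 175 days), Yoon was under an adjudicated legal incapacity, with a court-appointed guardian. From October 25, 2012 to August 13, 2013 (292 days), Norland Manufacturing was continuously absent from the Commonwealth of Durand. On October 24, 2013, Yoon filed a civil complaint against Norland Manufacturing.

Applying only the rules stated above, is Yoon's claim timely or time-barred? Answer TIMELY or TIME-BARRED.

The claim accrued on September 23, 2007, the date of the act.
The untolled deadline — 54 months after September 23, 2007 — is March 23, 2012.
The period was tolled for 102 days by the automatic bankruptcy stay (September 23, 2008 to January 3, 2009), pushing the deadline to July 3, 2012.
The plaintiff's legal incapacity from February 14, 2011 to August 8, 2011 tolled the period for 175 days, extending the deadline to December 25, 2012.
The defendant's absence from the jurisdiction from October 25, 2012 to August 13, 2013 tolled the period for 292 days, extending the deadline to October 13, 2013.
The other events in the timeline have no effect on the limitation period under the stated rules.
Filing on October 24, 2013 missed the October 13, 2013 deadline — the action is time-barred.

TIME-BARRED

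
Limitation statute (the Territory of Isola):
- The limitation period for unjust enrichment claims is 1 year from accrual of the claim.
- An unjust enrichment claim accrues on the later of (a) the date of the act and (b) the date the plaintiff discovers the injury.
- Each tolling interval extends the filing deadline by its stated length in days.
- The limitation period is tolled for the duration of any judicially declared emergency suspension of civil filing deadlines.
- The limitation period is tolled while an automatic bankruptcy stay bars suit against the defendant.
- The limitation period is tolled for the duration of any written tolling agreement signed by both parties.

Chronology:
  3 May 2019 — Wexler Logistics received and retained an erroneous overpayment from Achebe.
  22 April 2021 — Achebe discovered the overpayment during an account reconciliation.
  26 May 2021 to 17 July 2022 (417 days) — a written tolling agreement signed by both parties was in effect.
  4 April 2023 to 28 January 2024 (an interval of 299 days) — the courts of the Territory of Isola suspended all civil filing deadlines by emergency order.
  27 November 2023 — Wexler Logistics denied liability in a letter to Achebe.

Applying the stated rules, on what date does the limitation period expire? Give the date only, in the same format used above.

The claim accrued on 22 April 2021 — the later of the 3 May 2019 act and the 22 April 2021 discovery.
Adding the 1 year base period to 22 April 2021 gives a deadline of 22 April 2022, before any tolling.
Because the written tolling agreement ran from 26 May 2021 to 17 July 2022, the deadline is extended by 417 days to 13 June 2023.
Because the emergency suspension of filing deadlines ran from 4 April 2023 to 28 January 2024, the deadline is extended by 299 days to 7 April 2024.
The other events in the timeline have no effect on the limitation period under the stated rules.

7 April 2024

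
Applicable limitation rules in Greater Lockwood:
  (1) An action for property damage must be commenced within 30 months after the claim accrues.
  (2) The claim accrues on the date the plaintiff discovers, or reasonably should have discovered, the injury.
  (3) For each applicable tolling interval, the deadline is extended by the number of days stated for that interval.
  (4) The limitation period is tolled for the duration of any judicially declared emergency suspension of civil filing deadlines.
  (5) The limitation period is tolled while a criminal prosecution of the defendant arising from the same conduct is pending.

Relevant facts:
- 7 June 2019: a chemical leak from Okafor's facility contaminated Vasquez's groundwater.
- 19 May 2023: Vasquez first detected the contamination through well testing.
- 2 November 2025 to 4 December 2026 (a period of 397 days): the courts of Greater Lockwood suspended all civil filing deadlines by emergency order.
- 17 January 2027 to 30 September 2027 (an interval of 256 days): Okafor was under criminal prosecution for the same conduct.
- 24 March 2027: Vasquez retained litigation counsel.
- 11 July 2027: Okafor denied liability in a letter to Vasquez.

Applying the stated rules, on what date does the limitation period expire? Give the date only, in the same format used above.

The claim did not accrue until Vasquez discovered the injury on 19 May 2023; the 7 June 2019 act date does not start the clock under the stated rule.
30 months from 19 May 2023 is 19 November 2025.
The emergency suspension of filing deadlines from 2 November 2025 to 4 December 2026 tolled the period for 397 days, extending the deadline to 21 December 2026.
By the time the pending criminal prosecution began on 17 January 2027, the limitation period had already expired on 21 December 2026; that interval cannot revive it.
None of the other events listed affects the running of the period under the stated rules.

21 December 2026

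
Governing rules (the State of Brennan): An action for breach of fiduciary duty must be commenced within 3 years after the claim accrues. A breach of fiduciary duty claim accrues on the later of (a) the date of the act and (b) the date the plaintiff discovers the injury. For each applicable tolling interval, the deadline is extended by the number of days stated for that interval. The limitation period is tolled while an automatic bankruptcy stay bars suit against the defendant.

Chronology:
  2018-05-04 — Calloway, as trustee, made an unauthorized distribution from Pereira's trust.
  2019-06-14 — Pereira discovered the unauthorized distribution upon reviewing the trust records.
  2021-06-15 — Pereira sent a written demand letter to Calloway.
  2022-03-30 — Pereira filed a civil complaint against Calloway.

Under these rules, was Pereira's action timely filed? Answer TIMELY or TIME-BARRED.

TIMELY

Because discovery on 2019-06-14 post-dates the 2018-05-04 act, accrual under the later-of rule falls on 2019-06-14.
The untolled deadline — 3 years after 2019-06-14 — is 2022-06-14.
None of the other events listed affects the running of the period under the stated rules.
The 2022-03-30 filing precedes the 2022-06-14 deadline; the claim is timely.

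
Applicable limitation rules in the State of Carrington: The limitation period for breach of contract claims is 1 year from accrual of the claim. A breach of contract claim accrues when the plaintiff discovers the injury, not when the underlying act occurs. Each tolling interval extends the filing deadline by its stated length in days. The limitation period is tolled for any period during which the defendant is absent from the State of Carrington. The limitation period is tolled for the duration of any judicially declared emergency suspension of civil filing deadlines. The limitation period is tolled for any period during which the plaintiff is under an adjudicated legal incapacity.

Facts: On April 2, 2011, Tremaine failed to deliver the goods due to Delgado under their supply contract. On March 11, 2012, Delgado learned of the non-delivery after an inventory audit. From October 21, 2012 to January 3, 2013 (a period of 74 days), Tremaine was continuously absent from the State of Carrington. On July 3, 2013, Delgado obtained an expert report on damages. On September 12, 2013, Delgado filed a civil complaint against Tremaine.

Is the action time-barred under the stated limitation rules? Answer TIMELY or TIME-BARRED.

Accrual is tied to discovery, so the period began on March 11, 2012 rather than on April 2, 2011 when the act occurred.
1 year from March 11, 2012 is March 11, 2013.
The defendant's absence from the jurisdiction from October 21, 2012 to January 3, 2013 tolled the period for 74 days, extending the deadline to May 24, 2013.
Nothing else in the chronology tolls or restarts the period.
Filing on September 12, 2013 missed the May 24, 2013 deadline — the action is time-barred.

TIME-BARRED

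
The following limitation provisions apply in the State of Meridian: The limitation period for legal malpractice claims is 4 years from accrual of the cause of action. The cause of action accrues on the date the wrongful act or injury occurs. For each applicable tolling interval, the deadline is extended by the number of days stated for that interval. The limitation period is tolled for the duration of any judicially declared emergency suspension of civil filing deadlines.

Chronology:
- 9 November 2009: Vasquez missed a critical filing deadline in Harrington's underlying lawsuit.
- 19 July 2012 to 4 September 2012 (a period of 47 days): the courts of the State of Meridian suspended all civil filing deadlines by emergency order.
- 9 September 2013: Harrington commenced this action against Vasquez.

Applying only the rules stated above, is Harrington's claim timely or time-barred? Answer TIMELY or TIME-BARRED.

TIMELY

The limitation period began to run on 9 November 2009.
The untolled deadline — 4 years after 9 November 2009 — is 9 November 2013.
The period was tolled for 47 days by the emergency suspension of filing deadlines (19 July 2012 to 4 September 2012), pushing the deadline to 26 December 2013.
Harrington filed on 9 September 2013, before the 26 December 2013 deadline, so the action is timely.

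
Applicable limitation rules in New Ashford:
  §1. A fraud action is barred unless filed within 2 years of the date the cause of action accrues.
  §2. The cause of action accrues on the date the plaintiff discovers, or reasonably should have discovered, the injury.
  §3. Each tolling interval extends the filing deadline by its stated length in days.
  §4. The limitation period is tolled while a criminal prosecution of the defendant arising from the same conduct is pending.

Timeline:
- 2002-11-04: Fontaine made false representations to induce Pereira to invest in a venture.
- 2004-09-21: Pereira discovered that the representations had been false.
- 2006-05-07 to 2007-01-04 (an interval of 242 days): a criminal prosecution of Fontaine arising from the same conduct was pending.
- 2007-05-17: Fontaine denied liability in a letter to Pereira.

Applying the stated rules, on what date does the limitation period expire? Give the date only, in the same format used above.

Under the discovery rule, the claim accrued on 2004-09-21, when Pereira discovered the injury — not on the 2002-11-04 date of the underlying act.
The untolled deadline — 2 years after 2004-09-21 — is 2006-09-21.
The pending criminal prosecution from 2006-05-07 to 2007-01-04 tolled the period for 242 days, extending the deadline to 2007-05-21.
Nothing else in the chronology tolls or restarts the period.

2007-05-21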